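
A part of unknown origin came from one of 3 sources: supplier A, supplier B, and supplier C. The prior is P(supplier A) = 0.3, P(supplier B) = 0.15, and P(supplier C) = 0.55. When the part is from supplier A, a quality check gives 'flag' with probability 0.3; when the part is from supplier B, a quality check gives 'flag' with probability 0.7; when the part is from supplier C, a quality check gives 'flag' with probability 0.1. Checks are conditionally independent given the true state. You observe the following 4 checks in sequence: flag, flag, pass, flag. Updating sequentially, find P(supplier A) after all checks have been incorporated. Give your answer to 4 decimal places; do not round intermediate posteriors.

After 'flag': normaliser = 0.3·0.3000 + 0.7·0.1500 + 0.1·0.5500; P(supplier A) ≈ 0.3600, P(supplier B) ≈ 0.4200, P(supplier C) ≈ 0.2200
After 'flag': normaliser = 0.3·0.3600 + 0.7·0.4200 + 0.1·0.2200; P(supplier A) ≈ 0.2547, P(supplier B) ≈ 0.6934, P(supplier C) ≈ 0.0519
After 'pass': normaliser = 0.7·0.2547 + 0.3·0.6934 + 0.9·0.0519; P(supplier A) ≈ 0.4118, P(supplier B) ≈ 0.4804, P(supplier C) ≈ 0.1078
After 'flag': normaliser = 0.3·0.4118 + 0.7·0.4804 + 0.1·0.1078; P(supplier A) ≈ 0.2625, P(supplier B) ≈ 0.7146, P(supplier C) ≈ 0.0229

0.2625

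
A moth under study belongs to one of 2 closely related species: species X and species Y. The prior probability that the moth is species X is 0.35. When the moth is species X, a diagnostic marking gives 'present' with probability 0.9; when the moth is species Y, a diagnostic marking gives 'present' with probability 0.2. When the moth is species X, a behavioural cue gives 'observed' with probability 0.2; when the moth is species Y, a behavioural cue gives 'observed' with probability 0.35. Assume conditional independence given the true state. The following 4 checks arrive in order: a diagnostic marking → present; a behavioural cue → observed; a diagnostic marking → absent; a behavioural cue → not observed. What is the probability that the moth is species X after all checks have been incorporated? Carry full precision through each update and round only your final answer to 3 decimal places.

0.176

After a diagnostic marking='present': P(species X) = 0.9·0.3500 / (0.9·0.3500 + 0.2·0.6500) ≈ 0.7079
After a behavioural cue='observed': P(species X) = 0.2·0.7079 / (0.2·0.7079 + 0.35·0.2921) ≈ 0.5806
After a diagnostic marking='absent': P(species X) = 0.1·0.5806 / (0.1·0.5806 + 0.8·0.4194) ≈ 0.1475
After a behavioural cue='not observed': P(species X) = 0.8·0.1475 / (0.8·0.1475 + 0.65·0.8525) ≈ 0.1756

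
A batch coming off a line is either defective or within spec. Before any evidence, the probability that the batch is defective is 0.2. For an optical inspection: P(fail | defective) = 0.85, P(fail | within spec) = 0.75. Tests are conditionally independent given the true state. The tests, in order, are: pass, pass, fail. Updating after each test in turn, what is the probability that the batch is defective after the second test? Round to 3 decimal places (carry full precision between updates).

After 'pass': P(defective) = 0.15·0.2000 / (0.15·0.2000 + 0.25·0.8000) ≈ 0.1304
After 'pass': P(defective) = 0.15·0.1304 / (0.15·0.1304 + 0.25·0.8696) ≈ 0.0826

0.083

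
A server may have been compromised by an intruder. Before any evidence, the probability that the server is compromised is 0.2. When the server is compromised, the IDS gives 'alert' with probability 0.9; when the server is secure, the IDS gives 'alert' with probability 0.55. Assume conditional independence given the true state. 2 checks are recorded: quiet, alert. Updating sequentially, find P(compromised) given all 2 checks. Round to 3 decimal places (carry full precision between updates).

0.083

After 'quiet': P(compromised) = 0.1·0.2000 / (0.1·0.2000 + 0.45·0.8000) ≈ 0.0526
After 'alert': P(compromised) = 0.9·0.0526 / (0.9·0.0526 + 0.55·0.9474) ≈ 0.0833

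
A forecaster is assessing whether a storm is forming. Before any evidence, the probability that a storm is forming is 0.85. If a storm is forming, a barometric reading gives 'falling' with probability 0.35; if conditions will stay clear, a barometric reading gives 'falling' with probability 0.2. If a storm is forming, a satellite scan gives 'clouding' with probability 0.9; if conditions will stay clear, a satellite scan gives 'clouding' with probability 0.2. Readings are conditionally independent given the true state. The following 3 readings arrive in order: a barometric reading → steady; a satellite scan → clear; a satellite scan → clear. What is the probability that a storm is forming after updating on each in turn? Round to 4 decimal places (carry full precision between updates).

Each posterior becomes the prior for the next update.
After a barometric reading='steady': P(storm) = 0.65·0.8500 / (0.65·0.8500 + 0.8·0.1500) ≈ 0.8216
After a satellite scan='clear': P(storm) = 0.1·0.8216 / (0.1·0.8216 + 0.8·0.1784) ≈ 0.3653
After a satellite scan='clear': P(storm) = 0.1·0.3653 / (0.1·0.3653 + 0.8·0.6347) ≈ 0.0671

0.0671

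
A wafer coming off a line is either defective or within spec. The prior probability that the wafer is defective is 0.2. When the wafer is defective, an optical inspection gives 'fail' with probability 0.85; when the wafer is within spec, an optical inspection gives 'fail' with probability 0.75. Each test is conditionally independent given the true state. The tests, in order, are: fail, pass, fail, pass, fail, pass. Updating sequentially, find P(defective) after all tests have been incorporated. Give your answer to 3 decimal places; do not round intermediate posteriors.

Each posterior becomes the prior for the next update.
After 'fail': P(defective) = 0.85·0.2000 / (0.85·0.2000 + 0.75·0.8000) ≈ 0.2208
After 'pass': P(defective) = 0.15·0.2208 / (0.15·0.2208 + 0.25·0.7792) ≈ 0.1453
After 'fail': P(defective) = 0.85·0.1453 / (0.85·0.1453 + 0.75·0.8547) ≈ 0.1615
After 'pass': P(defective) = 0.15·0.1615 / (0.15·0.1615 + 0.25·0.8385) ≈ 0.1036
After 'fail': P(defective) = 0.85·0.1036 / (0.85·0.1036 + 0.75·0.8964) ≈ 0.1158
After 'pass': P(defective) = 0.15·0.1158 / (0.15·0.1158 + 0.25·0.8842) ≈ 0.0729

0.073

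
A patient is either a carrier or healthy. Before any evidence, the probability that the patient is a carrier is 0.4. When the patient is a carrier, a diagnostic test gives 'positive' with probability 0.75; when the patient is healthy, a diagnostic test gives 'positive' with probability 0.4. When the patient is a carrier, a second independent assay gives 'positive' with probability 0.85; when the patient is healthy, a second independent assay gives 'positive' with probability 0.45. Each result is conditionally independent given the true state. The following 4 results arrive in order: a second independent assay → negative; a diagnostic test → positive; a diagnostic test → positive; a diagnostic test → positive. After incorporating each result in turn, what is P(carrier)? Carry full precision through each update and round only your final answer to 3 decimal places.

0.545

After a second independent assay='negative': P(carrier) = 0.15·0.4000 / (0.15·0.4000 + 0.55·0.6000) ≈ 0.1538
After a diagnostic test='positive': P(carrier) = 0.75·0.1538 / (0.75·0.1538 + 0.4·0.8462) ≈ 0.2542
After a diagnostic test='positive': P(carrier) = 0.75·0.2542 / (0.75·0.2542 + 0.4·0.7458) ≈ 0.3899
After a diagnostic test='positive': P(carrier) = 0.75·0.3899 / (0.75·0.3899 + 0.4·0.6101) ≈ 0.5451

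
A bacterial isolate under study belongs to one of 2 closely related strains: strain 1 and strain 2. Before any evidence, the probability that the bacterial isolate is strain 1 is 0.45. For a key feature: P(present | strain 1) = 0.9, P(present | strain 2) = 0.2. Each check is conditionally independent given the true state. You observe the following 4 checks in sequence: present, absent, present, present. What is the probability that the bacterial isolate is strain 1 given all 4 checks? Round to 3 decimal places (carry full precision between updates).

0.903

Apply Bayes' rule sequentially, carrying P(strain 1) forward.
After 'present': P(strain 1) = 0.9·0.4500 / (0.9·0.4500 + 0.2·0.5500) ≈ 0.7864
After 'absent': P(strain 1) = 0.1·0.7864 / (0.1·0.7864 + 0.8·0.2136) ≈ 0.3152
After 'present': P(strain 1) = 0.9·0.3152 / (0.9·0.3152 + 0.2·0.6848) ≈ 0.6744
After 'present': P(strain 1) = 0.9·0.6744 / (0.9·0.6744 + 0.2·0.3256) ≈ 0.9031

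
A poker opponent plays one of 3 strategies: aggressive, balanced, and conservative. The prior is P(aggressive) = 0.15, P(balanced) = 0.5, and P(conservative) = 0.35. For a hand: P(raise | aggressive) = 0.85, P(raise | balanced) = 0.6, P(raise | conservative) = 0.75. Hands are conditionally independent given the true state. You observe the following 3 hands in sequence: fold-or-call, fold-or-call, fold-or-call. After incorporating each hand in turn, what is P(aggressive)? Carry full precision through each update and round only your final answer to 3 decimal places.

After 'fold-or-call': normaliser = 0.15·0.1500 + 0.4·0.5000 + 0.25·0.3500; P(aggressive) ≈ 0.0726, P(balanced) ≈ 0.6452, P(conservative) ≈ 0.2823
After 'fold-or-call': normaliser = 0.15·0.0726 + 0.4·0.6452 + 0.25·0.2823; P(aggressive) ≈ 0.0321, P(balanced) ≈ 0.7601, P(conservative) ≈ 0.2078
After 'fold-or-call': normaliser = 0.15·0.0321 + 0.4·0.7601 + 0.25·0.2078; P(aggressive) ≈ 0.0133, P(balanced) ≈ 0.8427, P(conservative) ≈ 0.1440

0.013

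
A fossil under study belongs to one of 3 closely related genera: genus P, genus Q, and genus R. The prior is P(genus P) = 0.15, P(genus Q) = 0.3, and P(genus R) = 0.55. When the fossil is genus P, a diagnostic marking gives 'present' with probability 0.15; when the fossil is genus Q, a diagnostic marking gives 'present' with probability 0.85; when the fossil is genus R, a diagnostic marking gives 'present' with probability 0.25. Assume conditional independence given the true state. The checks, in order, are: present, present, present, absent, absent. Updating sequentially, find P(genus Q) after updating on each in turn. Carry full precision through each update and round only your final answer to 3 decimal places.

After 'present': normaliser = 0.15·0.1500 + 0.85·0.3000 + 0.25·0.5500; P(genus P) ≈ 0.0542, P(genus Q) ≈ 0.6145, P(genus R) ≈ 0.3313
After 'present': normaliser = 0.15·0.0542 + 0.85·0.6145 + 0.25·0.3313; P(genus P) ≈ 0.0133, P(genus Q) ≈ 0.8517, P(genus R) ≈ 0.1351
After 'present': normaliser = 0.15·0.0133 + 0.85·0.8517 + 0.25·0.1351; P(genus P) ≈ 0.0026, P(genus Q) ≈ 0.9529, P(genus R) ≈ 0.0444
After 'absent': normaliser = 0.85·0.0026 + 0.15·0.9529 + 0.75·0.0444; P(genus P) ≈ 0.0125, P(genus Q) ≈ 0.8008, P(genus R) ≈ 0.1868
After 'absent': normaliser = 0.85·0.0125 + 0.15·0.8008 + 0.75·0.1868; P(genus P) ≈ 0.0391, P(genus Q) ≈ 0.4436, P(genus R) ≈ 0.5173

0.444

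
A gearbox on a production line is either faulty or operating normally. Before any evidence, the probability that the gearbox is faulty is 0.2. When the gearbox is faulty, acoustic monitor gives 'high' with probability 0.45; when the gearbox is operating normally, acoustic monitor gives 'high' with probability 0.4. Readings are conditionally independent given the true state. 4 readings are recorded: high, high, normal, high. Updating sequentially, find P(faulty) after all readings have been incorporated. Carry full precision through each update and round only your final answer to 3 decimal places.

After 'high': P(faulty) = 0.45·0.2000 / (0.45·0.2000 + 0.4·0.8000) ≈ 0.2195
After 'high': P(faulty) = 0.45·0.2195 / (0.45·0.2195 + 0.4·0.7805) ≈ 0.2404
After 'normal': P(faulty) = 0.55·0.2404 / (0.55·0.2404 + 0.6·0.7596) ≈ 0.2248
After 'high': P(faulty) = 0.45·0.2248 / (0.45·0.2248 + 0.4·0.7752) ≈ 0.2460

0.246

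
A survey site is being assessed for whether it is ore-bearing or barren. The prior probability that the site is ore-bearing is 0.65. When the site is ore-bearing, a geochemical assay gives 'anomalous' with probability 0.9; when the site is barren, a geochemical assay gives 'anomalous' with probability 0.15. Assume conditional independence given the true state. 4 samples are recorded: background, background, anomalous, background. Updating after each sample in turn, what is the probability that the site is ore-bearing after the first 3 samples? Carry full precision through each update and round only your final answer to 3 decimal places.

Apply Bayes' rule sequentially, carrying P(ore) forward.
After 'background': P(ore) = 0.1·0.6500 / (0.1·0.6500 + 0.85·0.3500) ≈ 0.1793
After 'background': P(ore) = 0.1·0.1793 / (0.1·0.1793 + 0.85·0.8207) ≈ 0.0251
After 'anomalous': P(ore) = 0.9·0.0251 / (0.9·0.0251 + 0.15·0.9749) ≈ 0.1336

0.134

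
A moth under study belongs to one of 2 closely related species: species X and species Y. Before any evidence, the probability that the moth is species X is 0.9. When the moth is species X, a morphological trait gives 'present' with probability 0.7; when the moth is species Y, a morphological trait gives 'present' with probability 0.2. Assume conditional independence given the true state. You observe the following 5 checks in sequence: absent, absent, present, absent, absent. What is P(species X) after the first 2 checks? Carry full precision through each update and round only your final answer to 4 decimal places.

0.5586

Apply Bayes' rule sequentially, carrying P(species X) forward.
After 'absent': P(species X) = 0.3·0.9000 / (0.3·0.9000 + 0.8·0.1000) ≈ 0.7714
After 'absent': P(species X) = 0.3·0.7714 / (0.3·0.7714 + 0.8·0.2286) ≈ 0.5586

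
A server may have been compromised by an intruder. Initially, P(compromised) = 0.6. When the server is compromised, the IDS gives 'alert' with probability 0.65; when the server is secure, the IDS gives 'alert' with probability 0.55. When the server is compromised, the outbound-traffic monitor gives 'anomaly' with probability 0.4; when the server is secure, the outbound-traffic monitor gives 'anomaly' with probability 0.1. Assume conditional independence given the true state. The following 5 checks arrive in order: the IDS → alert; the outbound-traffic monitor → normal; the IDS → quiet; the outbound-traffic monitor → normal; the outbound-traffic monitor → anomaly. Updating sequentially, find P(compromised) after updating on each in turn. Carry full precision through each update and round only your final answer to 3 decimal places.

0.710

After the IDS='alert': P(compromised) = 0.65·0.6000 / (0.65·0.6000 + 0.55·0.4000) ≈ 0.6393
After the outbound-traffic monitor='normal': P(compromised) = 0.6·0.6393 / (0.6·0.6393 + 0.9·0.3607) ≈ 0.5417
After the IDS='quiet': P(compromised) = 0.35·0.5417 / (0.35·0.5417 + 0.45·0.4583) ≈ 0.4789
After the outbound-traffic monitor='normal': P(compromised) = 0.6·0.4789 / (0.6·0.4789 + 0.9·0.5211) ≈ 0.3800
After the outbound-traffic monitor='anomaly': P(compromised) = 0.4·0.3800 / (0.4·0.3800 + 0.1·0.6200) ≈ 0.7102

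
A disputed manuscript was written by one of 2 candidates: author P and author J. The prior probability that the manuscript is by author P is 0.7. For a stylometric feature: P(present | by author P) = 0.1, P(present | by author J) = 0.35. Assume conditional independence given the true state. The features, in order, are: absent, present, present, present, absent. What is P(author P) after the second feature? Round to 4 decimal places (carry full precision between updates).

After 'absent': P(author P) = 0.9·0.7000 / (0.9·0.7000 + 0.65·0.3000) ≈ 0.7636
After 'present': P(author P) = 0.1·0.7636 / (0.1·0.7636 + 0.35·0.2364) ≈ 0.4800

0.4800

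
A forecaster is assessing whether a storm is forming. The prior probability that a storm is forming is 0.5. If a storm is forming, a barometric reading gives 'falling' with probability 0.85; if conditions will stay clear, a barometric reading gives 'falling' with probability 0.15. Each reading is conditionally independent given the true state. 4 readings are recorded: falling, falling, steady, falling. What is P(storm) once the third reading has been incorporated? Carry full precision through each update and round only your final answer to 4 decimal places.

After 'falling': P(storm) = 0.85·0.5000 / (0.85·0.5000 + 0.15·0.5000) ≈ 0.8500
After 'falling': P(storm) = 0.85·0.8500 / (0.85·0.8500 + 0.15·0.1500) ≈ 0.9698
After 'steady': P(storm) = 0.15·0.9698 / (0.15·0.9698 + 0.85·0.0302) ≈ 0.8500

0.8500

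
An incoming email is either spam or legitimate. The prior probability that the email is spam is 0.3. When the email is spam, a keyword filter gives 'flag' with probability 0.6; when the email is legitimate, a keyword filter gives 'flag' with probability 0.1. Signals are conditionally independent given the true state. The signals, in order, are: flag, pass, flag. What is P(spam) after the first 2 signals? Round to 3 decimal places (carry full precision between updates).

0.533

After 'flag': P(spam) = 0.6·0.3000 / (0.6·0.3000 + 0.1·0.7000) ≈ 0.7200
After 'pass': P(spam) = 0.4·0.7200 / (0.4·0.7200 + 0.9·0.2800) ≈ 0.5333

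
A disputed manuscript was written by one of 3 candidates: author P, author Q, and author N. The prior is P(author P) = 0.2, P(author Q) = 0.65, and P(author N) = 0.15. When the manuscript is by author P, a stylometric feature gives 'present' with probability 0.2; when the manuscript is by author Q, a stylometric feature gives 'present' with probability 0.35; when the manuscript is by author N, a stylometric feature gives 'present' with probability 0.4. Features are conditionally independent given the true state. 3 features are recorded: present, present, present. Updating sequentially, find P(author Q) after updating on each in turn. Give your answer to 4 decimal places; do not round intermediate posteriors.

0.7133

After 'present': normaliser = 0.2·0.2000 + 0.35·0.6500 + 0.4·0.1500; P(author P) ≈ 0.1221, P(author Q) ≈ 0.6947, P(author N) ≈ 0.1832
After 'present': normaliser = 0.2·0.1221 + 0.35·0.6947 + 0.4·0.1832; P(author P) ≈ 0.0717, P(author Q) ≈ 0.7133, P(author N) ≈ 0.2150
After 'present': normaliser = 0.2·0.0717 + 0.35·0.7133 + 0.4·0.2150; P(author P) ≈ 0.0410, P(author Q) ≈ 0.7133, P(author N) ≈ 0.2457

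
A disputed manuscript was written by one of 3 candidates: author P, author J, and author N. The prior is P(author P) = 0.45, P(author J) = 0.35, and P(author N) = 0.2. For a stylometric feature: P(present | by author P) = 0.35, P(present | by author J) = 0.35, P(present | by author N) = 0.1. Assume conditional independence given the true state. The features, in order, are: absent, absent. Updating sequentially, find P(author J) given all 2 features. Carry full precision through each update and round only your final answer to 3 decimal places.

After 'absent': normaliser = 0.65·0.4500 + 0.65·0.3500 + 0.9·0.2000; P(author P) ≈ 0.4179, P(author J) ≈ 0.3250, P(author N) ≈ 0.2571
After 'absent': normaliser = 0.65·0.4179 + 0.65·0.3250 + 0.9·0.2571; P(author P) ≈ 0.3802, P(author J) ≈ 0.2958, P(author N) ≈ 0.3240

0.296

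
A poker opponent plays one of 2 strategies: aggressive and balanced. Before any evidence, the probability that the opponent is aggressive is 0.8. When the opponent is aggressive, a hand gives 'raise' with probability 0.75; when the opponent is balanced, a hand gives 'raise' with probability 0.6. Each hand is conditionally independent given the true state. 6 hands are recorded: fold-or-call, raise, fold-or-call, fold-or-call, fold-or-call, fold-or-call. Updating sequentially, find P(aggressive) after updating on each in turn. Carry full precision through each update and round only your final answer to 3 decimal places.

0.323

Apply Bayes' rule sequentially, carrying P(aggressive) forward.
After 'fold-or-call': P(aggressive) = 0.25·0.8000 / (0.25·0.8000 + 0.4·0.2000) ≈ 0.7143
After 'raise': P(aggressive) = 0.75·0.7143 / (0.75·0.7143 + 0.6·0.2857) ≈ 0.7576
After 'fold-or-call': P(aggressive) = 0.25·0.7576 / (0.25·0.7576 + 0.4·0.2424) ≈ 0.6614
After 'fold-or-call': P(aggressive) = 0.25·0.6614 / (0.25·0.6614 + 0.4·0.3386) ≈ 0.5497
After 'fold-or-call': P(aggressive) = 0.25·0.5497 / (0.25·0.5497 + 0.4·0.4503) ≈ 0.4328
After 'fold-or-call': P(aggressive) = 0.25·0.4328 / (0.25·0.4328 + 0.4·0.5672) ≈ 0.3229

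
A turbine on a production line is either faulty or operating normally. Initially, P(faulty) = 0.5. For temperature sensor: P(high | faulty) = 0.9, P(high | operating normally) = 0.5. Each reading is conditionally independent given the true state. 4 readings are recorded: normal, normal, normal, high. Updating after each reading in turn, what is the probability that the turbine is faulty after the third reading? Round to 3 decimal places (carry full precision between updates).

0.008

After 'normal': P(faulty) = 0.1·0.5000 / (0.1·0.5000 + 0.5·0.5000) ≈ 0.1667
After 'normal': P(faulty) = 0.1·0.1667 / (0.1·0.1667 + 0.5·0.8333) ≈ 0.0385
After 'normal': P(faulty) = 0.1·0.0385 / (0.1·0.0385 + 0.5·0.9615) ≈ 0.0079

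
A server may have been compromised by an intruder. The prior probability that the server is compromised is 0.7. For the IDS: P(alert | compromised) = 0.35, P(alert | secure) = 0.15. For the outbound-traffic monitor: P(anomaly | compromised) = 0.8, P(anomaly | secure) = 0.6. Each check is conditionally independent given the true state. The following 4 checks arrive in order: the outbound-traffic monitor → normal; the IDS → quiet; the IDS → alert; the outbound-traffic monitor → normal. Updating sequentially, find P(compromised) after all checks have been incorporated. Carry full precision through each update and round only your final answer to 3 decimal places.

0.510

After the outbound-traffic monitor='normal': P(compromised) = 0.2·0.7000 / (0.2·0.7000 + 0.4·0.3000) ≈ 0.5385
After the IDS='quiet': P(compromised) = 0.65·0.5385 / (0.65·0.5385 + 0.85·0.4615) ≈ 0.4715
After the IDS='alert': P(compromised) = 0.35·0.4715 / (0.35·0.4715 + 0.15·0.5285) ≈ 0.6755
After the outbound-traffic monitor='normal': P(compromised) = 0.2·0.6755 / (0.2·0.6755 + 0.4·0.3245) ≈ 0.5100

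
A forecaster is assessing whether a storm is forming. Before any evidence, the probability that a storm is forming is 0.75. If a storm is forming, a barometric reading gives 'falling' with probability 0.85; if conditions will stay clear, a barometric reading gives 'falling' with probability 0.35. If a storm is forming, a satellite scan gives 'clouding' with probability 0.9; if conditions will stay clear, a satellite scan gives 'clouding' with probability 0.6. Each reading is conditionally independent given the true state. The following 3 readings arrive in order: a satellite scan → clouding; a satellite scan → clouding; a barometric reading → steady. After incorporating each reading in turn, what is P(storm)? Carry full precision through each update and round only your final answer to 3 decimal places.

After a satellite scan='clouding': P(storm) = 0.9·0.7500 / (0.9·0.7500 + 0.6·0.2500) ≈ 0.8182
After a satellite scan='clouding': P(storm) = 0.9·0.8182 / (0.9·0.8182 + 0.6·0.1818) ≈ 0.8710
After a barometric reading='steady': P(storm) = 0.15·0.8710 / (0.15·0.8710 + 0.65·0.1290) ≈ 0.6090

0.609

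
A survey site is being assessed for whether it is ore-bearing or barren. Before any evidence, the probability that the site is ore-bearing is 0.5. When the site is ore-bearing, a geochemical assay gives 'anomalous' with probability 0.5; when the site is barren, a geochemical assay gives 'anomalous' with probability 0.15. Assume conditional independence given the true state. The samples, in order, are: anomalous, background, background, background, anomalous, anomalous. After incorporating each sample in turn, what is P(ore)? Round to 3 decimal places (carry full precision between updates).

After 'anomalous': P(ore) = 0.5·0.5000 / (0.5·0.5000 + 0.15·0.5000) ≈ 0.7692
After 'background': P(ore) = 0.5·0.7692 / (0.5·0.7692 + 0.85·0.2308) ≈ 0.6623
After 'background': P(ore) = 0.5·0.6623 / (0.5·0.6623 + 0.85·0.3377) ≈ 0.5356
After 'background': P(ore) = 0.5·0.5356 / (0.5·0.5356 + 0.85·0.4644) ≈ 0.4042
After 'anomalous': P(ore) = 0.5·0.4042 / (0.5·0.4042 + 0.15·0.5958) ≈ 0.6934
After 'anomalous': P(ore) = 0.5·0.6934 / (0.5·0.6934 + 0.15·0.3066) ≈ 0.8829

0.883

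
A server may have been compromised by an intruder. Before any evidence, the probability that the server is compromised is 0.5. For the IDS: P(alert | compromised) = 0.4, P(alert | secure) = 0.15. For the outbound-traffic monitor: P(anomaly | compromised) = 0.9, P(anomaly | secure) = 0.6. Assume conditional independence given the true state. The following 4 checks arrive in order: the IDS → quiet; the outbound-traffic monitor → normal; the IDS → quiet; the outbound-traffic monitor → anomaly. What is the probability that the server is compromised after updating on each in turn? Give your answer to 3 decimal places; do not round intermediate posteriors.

Apply Bayes' rule sequentially, carrying P(compromised) forward.
After the IDS='quiet': P(compromised) = 0.6·0.5000 / (0.6·0.5000 + 0.85·0.5000) ≈ 0.4138
After the outbound-traffic monitor='normal': P(compromised) = 0.1·0.4138 / (0.1·0.4138 + 0.4·0.5862) ≈ 0.1500
After the IDS='quiet': P(compromised) = 0.6·0.1500 / (0.6·0.1500 + 0.85·0.8500) ≈ 0.1108
After the outbound-traffic monitor='anomaly': P(compromised) = 0.9·0.1108 / (0.9·0.1108 + 0.6·0.8892) ≈ 0.1574

0.157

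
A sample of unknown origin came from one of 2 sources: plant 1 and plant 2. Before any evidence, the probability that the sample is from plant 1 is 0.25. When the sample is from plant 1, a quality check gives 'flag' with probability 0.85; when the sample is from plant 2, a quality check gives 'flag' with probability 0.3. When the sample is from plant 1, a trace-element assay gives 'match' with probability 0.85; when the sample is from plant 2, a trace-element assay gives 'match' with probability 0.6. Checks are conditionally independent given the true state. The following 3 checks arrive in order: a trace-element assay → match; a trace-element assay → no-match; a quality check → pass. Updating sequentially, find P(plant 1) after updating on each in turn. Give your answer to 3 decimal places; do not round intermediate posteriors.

0.037

After a trace-element assay='match': P(plant 1) = 0.85·0.2500 / (0.85·0.2500 + 0.6·0.7500) ≈ 0.3208
After a trace-element assay='no-match': P(plant 1) = 0.15·0.3208 / (0.15·0.3208 + 0.4·0.6792) ≈ 0.1504
After a quality check='pass': P(plant 1) = 0.15·0.1504 / (0.15·0.1504 + 0.7·0.8496) ≈ 0.0366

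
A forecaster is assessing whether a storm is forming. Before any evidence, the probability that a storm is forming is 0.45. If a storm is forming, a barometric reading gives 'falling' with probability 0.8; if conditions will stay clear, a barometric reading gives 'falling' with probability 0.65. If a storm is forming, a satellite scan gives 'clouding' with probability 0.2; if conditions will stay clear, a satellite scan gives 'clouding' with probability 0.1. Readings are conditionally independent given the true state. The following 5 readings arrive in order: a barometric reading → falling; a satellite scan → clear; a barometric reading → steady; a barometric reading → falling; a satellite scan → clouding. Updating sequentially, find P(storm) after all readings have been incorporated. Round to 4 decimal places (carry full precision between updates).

0.5573

After a barometric reading='falling': P(storm) = 0.8·0.4500 / (0.8·0.4500 + 0.65·0.5500) ≈ 0.5017
After a satellite scan='clear': P(storm) = 0.8·0.5017 / (0.8·0.5017 + 0.9·0.4983) ≈ 0.4723
After a barometric reading='steady': P(storm) = 0.2·0.4723 / (0.2·0.4723 + 0.35·0.5277) ≈ 0.3384
After a barometric reading='falling': P(storm) = 0.8·0.3384 / (0.8·0.3384 + 0.65·0.6616) ≈ 0.3863
After a satellite scan='clouding': P(storm) = 0.2·0.3863 / (0.2·0.3863 + 0.1·0.6137) ≈ 0.5573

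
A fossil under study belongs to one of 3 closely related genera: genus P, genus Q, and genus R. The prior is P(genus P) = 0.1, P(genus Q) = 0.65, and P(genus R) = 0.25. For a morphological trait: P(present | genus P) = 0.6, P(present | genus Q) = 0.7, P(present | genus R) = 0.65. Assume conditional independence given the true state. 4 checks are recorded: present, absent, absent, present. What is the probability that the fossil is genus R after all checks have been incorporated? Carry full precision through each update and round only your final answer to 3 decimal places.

After 'present': normaliser = 0.6·0.1000 + 0.7·0.6500 + 0.65·0.2500; P(genus P) ≈ 0.0886, P(genus Q) ≈ 0.6716, P(genus R) ≈ 0.2399
After 'absent': normaliser = 0.4·0.0886 + 0.3·0.6716 + 0.35·0.2399; P(genus P) ≈ 0.1104, P(genus Q) ≈ 0.6279, P(genus R) ≈ 0.2616
After 'absent': normaliser = 0.4·0.1104 + 0.3·0.6279 + 0.35·0.2616; P(genus P) ≈ 0.1363, P(genus Q) ≈ 0.5812, P(genus R) ≈ 0.2825
After 'present': normaliser = 0.6·0.1363 + 0.7·0.5812 + 0.65·0.2825; P(genus P) ≈ 0.1216, P(genus Q) ≈ 0.6052, P(genus R) ≈ 0.2732

0.273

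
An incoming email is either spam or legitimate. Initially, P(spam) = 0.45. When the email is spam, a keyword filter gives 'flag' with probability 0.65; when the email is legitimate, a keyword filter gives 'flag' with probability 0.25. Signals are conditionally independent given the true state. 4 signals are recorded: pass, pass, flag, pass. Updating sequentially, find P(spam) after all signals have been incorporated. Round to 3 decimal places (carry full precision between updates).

Apply Bayes' rule sequentially, carrying P(spam) forward.
After 'pass': P(spam) = 0.35·0.4500 / (0.35·0.4500 + 0.75·0.5500) ≈ 0.2763
After 'pass': P(spam) = 0.35·0.2763 / (0.35·0.2763 + 0.75·0.7237) ≈ 0.1512
After 'flag': P(spam) = 0.65·0.1512 / (0.65·0.1512 + 0.25·0.8488) ≈ 0.3166
After 'pass': P(spam) = 0.35·0.3166 / (0.35·0.3166 + 0.75·0.6834) ≈ 0.1778

0.178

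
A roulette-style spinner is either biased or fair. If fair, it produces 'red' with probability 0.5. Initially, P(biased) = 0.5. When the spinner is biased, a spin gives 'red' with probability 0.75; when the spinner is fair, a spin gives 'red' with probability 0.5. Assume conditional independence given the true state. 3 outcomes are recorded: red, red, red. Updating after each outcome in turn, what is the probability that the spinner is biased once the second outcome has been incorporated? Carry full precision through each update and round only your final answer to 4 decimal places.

0.6923

After 'red': P(biased) = 0.75·0.5000 / (0.75·0.5000 + 0.5·0.5000) ≈ 0.6000
After 'red': P(biased) = 0.75·0.6000 / (0.75·0.6000 + 0.5·0.4000) ≈ 0.6923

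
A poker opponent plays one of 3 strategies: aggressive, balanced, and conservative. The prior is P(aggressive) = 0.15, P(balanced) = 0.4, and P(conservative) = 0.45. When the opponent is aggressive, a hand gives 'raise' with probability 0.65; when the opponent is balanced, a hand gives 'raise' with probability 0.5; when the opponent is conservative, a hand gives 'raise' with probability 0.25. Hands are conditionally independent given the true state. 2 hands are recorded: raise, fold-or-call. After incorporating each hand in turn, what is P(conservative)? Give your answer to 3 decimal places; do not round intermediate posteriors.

0.386

After 'raise': normaliser = 0.65·0.1500 + 0.5·0.4000 + 0.25·0.4500; P(aggressive) ≈ 0.2378, P(balanced) ≈ 0.4878, P(conservative) ≈ 0.2744
After 'fold-or-call': normaliser = 0.35·0.2378 + 0.5·0.4878 + 0.75·0.2744; P(aggressive) ≈ 0.1562, P(balanced) ≈ 0.4577, P(conservative) ≈ 0.3862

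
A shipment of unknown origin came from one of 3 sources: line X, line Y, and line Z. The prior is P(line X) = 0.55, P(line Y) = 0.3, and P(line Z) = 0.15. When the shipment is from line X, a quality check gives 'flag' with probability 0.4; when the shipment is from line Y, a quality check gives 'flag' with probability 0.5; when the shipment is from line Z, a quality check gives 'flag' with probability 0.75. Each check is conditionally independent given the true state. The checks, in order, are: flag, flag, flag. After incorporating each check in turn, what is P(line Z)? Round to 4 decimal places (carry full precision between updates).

After 'flag': normaliser = 0.4·0.5500 + 0.5·0.3000 + 0.75·0.1500; P(line X) ≈ 0.4560, P(line Y) ≈ 0.3109, P(line Z) ≈ 0.2332
After 'flag': normaliser = 0.4·0.4560 + 0.5·0.3109 + 0.75·0.2332; P(line X) ≈ 0.3557, P(line Y) ≈ 0.3032, P(line Z) ≈ 0.3411
After 'flag': normaliser = 0.4·0.3557 + 0.5·0.3032 + 0.75·0.3411; P(line X) ≈ 0.2589, P(line Y) ≈ 0.2758, P(line Z) ≈ 0.4654

0.4654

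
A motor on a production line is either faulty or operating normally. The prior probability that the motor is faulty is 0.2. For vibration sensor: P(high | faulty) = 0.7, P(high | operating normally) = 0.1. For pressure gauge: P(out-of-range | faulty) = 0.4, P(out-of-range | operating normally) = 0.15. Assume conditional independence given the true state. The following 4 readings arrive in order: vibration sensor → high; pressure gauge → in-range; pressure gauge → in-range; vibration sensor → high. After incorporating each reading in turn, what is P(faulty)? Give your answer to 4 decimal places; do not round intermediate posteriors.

After vibration sensor='high': P(faulty) = 0.7·0.2000 / (0.7·0.2000 + 0.1·0.8000) ≈ 0.6364
After pressure gauge='in-range': P(faulty) = 0.6·0.6364 / (0.6·0.6364 + 0.85·0.3636) ≈ 0.5526
After pressure gauge='in-range': P(faulty) = 0.6·0.5526 / (0.6·0.5526 + 0.85·0.4474) ≈ 0.4658
After vibration sensor='high': P(faulty) = 0.7·0.4658 / (0.7·0.4658 + 0.1·0.5342) ≈ 0.8592

0.8592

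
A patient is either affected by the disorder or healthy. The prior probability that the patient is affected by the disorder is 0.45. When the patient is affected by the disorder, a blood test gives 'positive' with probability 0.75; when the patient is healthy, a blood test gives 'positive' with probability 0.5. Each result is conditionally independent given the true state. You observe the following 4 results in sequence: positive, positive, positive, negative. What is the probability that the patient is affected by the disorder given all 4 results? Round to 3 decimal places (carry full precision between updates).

Apply Bayes' rule sequentially, carrying P(affected) forward.
After 'positive': P(affected) = 0.75·0.4500 / (0.75·0.4500 + 0.5·0.5500) ≈ 0.5510
After 'positive': P(affected) = 0.75·0.5510 / (0.75·0.5510 + 0.5·0.4490) ≈ 0.6480
After 'positive': P(affected) = 0.75·0.6480 / (0.75·0.6480 + 0.5·0.3520) ≈ 0.7341
After 'negative': P(affected) = 0.25·0.7341 / (0.25·0.7341 + 0.5·0.2659) ≈ 0.5800

0.580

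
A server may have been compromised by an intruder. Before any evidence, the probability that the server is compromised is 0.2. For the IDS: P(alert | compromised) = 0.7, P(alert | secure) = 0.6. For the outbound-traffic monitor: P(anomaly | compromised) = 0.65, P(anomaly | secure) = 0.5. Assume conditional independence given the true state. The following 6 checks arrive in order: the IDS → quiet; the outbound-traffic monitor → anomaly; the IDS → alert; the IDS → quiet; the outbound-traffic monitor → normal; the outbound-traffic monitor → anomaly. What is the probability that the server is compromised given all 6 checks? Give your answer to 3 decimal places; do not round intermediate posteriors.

After the IDS='quiet': P(compromised) = 0.3·0.2000 / (0.3·0.2000 + 0.4·0.8000) ≈ 0.1579
After the outbound-traffic monitor='anomaly': P(compromised) = 0.65·0.1579 / (0.65·0.1579 + 0.5·0.8421) ≈ 0.1960
After the IDS='alert': P(compromised) = 0.7·0.1960 / (0.7·0.1960 + 0.6·0.8040) ≈ 0.2214
After the IDS='quiet': P(compromised) = 0.3·0.2214 / (0.3·0.2214 + 0.4·0.7786) ≈ 0.1758
After the outbound-traffic monitor='normal': P(compromised) = 0.35·0.1758 / (0.35·0.1758 + 0.5·0.8242) ≈ 0.1299
After the outbound-traffic monitor='anomaly': P(compromised) = 0.65·0.1299 / (0.65·0.1299 + 0.5·0.8701) ≈ 0.1625

0.163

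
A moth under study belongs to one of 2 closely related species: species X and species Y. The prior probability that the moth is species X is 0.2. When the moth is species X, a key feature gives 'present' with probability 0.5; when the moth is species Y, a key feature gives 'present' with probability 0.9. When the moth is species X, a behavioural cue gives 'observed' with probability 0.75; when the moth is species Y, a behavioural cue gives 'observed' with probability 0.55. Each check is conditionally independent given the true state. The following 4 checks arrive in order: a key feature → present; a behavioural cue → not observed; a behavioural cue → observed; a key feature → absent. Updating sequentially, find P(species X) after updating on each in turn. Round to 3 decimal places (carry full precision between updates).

After a key feature='present': P(species X) = 0.5·0.2000 / (0.5·0.2000 + 0.9·0.8000) ≈ 0.1220
After a behavioural cue='not observed': P(species X) = 0.25·0.1220 / (0.25·0.1220 + 0.45·0.8780) ≈ 0.0716
After a behavioural cue='observed': P(species X) = 0.75·0.0716 / (0.75·0.0716 + 0.55·0.9284) ≈ 0.0952
After a key feature='absent': P(species X) = 0.5·0.0952 / (0.5·0.0952 + 0.1·0.9048) ≈ 0.3447

0.345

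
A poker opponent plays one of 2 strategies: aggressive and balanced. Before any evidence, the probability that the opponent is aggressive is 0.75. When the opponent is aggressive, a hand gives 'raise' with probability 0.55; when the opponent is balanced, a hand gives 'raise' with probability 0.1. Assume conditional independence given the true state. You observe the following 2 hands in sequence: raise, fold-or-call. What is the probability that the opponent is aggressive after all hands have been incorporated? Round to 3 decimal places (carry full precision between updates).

0.892

After 'raise': P(aggressive) = 0.55·0.7500 / (0.55·0.7500 + 0.1·0.2500) ≈ 0.9429
After 'fold-or-call': P(aggressive) = 0.45·0.9429 / (0.45·0.9429 + 0.9·0.0571) ≈ 0.8919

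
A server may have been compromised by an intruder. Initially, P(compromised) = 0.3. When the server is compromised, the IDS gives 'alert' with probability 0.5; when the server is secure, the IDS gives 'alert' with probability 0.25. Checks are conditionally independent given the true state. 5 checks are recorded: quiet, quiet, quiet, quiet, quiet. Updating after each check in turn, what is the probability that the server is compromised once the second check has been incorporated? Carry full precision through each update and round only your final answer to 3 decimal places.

0.160

After 'quiet': P(compromised) = 0.5·0.3000 / (0.5·0.3000 + 0.75·0.7000) ≈ 0.2222
After 'quiet': P(compromised) = 0.5·0.2222 / (0.5·0.2222 + 0.75·0.7778) ≈ 0.1600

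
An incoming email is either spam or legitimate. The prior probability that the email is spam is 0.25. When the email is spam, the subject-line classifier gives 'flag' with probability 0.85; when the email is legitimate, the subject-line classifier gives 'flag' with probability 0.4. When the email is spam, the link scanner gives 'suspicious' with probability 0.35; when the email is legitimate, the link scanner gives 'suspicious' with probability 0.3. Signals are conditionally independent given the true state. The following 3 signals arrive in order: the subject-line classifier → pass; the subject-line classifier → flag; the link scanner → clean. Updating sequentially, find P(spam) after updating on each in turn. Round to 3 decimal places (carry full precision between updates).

0.141

After the subject-line classifier='pass': P(spam) = 0.15·0.2500 / (0.15·0.2500 + 0.6·0.7500) ≈ 0.0769
After the subject-line classifier='flag': P(spam) = 0.85·0.0769 / (0.85·0.0769 + 0.4·0.9231) ≈ 0.1504
After the link scanner='clean': P(spam) = 0.65·0.1504 / (0.65·0.1504 + 0.7·0.8496) ≈ 0.1412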